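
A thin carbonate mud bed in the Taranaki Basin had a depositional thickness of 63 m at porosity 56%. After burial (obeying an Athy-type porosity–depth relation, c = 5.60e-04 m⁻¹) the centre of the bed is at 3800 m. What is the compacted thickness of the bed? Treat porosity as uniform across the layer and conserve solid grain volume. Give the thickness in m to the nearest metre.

Working in km (1 km = 1000 m; c in km⁻¹ = c in m⁻¹ × 1000):
Porosity at 3.8 km: n = 0.56·exp(−0.56×3.8) = 0.0667
Solid-volume conservation: h(1−n) = h₀(1−n₀) ⇒ h = h₀·(1−n₀)/(1−n)
h = 0.063 × (1 − 0.56)/(1 − 0.0667) = 0.063 × 0.4714 = 0.0297 km

30 m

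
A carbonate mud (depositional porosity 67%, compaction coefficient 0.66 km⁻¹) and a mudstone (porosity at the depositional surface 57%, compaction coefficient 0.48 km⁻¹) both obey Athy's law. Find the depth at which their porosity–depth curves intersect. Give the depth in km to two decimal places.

0.90 km

Set phi₀ₐ e^(−cₐd) = phi₀ᵦ e^(−cᵦd) ⇒ ln(phi₀ₐ/phi₀ᵦ) = (cₐ − cᵦ)·d
d = ln(0.67/0.57) / (0.66 − 0.48) = 0.1616 / 0.18 = 0.898 km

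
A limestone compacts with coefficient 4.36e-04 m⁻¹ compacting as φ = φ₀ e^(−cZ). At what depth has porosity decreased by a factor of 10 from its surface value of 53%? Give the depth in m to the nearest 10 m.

Working in km (1 km = 1000 m; c in km⁻¹ = c in m⁻¹ × 1000):
φ/φ₀ = 1/10 ⇒ exp(−c·Z) = 1/10 ⇒ Z = ln(10) / c
Z = 2.3026 / 0.436 = 5.281 km

5280 m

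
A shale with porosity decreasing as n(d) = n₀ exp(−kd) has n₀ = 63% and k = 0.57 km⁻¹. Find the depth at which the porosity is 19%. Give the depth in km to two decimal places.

2.10 km

Invert Athy's law: d = ln(n₀/n) / k
d = ln(0.63/0.19) / 0.57 = ln(3.316) / 0.57 = 1.1987 / 0.57 = 2.103 km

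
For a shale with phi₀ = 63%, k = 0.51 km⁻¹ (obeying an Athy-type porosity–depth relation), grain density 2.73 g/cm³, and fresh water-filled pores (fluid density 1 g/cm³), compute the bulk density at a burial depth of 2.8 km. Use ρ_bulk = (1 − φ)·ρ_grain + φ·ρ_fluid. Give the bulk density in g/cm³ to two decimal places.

2.47 g/cm³

Porosity at depth: phi = 0.63·exp(−0.51×2.8) = 0.63×0.2398 = 0.1511
Bulk density: ρ_b = (1−phi)ρ_g + phi·ρ_f = 0.8489×2.73 + 0.1511×1
       = 2.318 + 0.151 = 2.469 g/cm³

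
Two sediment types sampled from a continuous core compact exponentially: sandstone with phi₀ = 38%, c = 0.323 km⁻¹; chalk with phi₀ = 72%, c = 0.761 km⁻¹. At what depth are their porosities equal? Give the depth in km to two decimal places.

1.46 km

Set phi₀ₐ e^(−cₐd) = phi₀ᵦ e^(−cᵦd) ⇒ ln(phi₀ₐ/phi₀ᵦ) = (cₐ − cᵦ)·d
d = ln(0.38/0.72) / (0.323 − 0.761) = -0.6391 / -0.438 = 1.459 km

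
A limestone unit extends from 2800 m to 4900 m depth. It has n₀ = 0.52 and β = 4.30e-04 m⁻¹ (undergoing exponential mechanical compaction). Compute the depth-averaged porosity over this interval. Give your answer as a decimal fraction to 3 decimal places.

0.103

Working in km (1 km = 1000 m; β in km⁻¹ = β in m⁻¹ × 1000):
⟨n⟩ = (1/(Z₂−Z₁)) ∫ n₀ e^(−βZ) dZ = n₀·(e^(−β·Z₁) − e^(−β·Z₂)) / (β·(Z₂−Z₁))
e^(−0.43×2.8) = 0.3000; e^(−0.43×4.9) = 0.1216
⟨n⟩ = 0.52 × (0.3000 − 0.1216) / (0.43 × 2.1) = 0.52 × 0.1976 = 0.1027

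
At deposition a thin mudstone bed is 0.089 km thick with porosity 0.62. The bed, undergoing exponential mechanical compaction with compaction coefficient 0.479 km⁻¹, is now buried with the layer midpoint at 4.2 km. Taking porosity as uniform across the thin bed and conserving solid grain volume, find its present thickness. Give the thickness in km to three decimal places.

Porosity at 4.2 km: phi = 0.62·exp(−0.479×4.2) = 0.0829
Solid-volume conservation: h(1−phi) = h₀(1−phi₀) ⇒ h = h₀·(1−phi₀)/(1−phi)
h = 0.089 × (1 − 0.62)/(1 − 0.0829) = 0.089 × 0.4144 = 0.0369 km

0.037 km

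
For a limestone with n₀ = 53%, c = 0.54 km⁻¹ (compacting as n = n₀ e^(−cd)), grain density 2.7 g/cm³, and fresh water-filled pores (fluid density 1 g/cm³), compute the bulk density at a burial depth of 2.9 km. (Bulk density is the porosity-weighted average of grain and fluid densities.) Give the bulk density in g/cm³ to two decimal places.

Porosity at depth: n = 0.53·exp(−0.54×2.9) = 0.53×0.2089 = 0.1107
Bulk density: ρ_b = (1−n)ρ_g + n·ρ_f = 0.8893×2.7 + 0.1107×1
       = 2.401 + 0.111 = 2.512 g/cm³

2.51 g/cm³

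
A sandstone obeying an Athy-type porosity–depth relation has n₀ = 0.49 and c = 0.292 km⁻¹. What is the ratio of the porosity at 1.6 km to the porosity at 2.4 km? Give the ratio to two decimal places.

n(z₁)/n(z₂) = e^(−c·z₁)/e^(−c·z₂) = e^{c(z₂−z₁)}
= exp(0.292 × 0.8) = exp(0.2336) = 1.2631

1.26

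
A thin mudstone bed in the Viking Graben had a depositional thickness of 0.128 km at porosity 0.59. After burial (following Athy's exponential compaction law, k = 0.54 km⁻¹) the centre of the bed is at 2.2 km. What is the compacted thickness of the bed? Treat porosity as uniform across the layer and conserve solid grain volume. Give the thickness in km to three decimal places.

Porosity at 2.2 km: phi = 0.59·exp(−0.54×2.2) = 0.1798
Solid-volume conservation: h(1−phi) = h₀(1−phi₀) ⇒ h = h₀·(1−phi₀)/(1−phi)
h = 0.128 × (1 − 0.59)/(1 − 0.1798) = 0.128 × 0.4999 = 0.0640 km

0.064 km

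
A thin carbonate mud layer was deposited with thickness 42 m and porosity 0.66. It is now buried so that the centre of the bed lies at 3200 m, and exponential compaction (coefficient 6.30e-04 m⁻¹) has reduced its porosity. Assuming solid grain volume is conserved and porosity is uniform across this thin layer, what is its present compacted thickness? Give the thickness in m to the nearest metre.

Working in km (1 km = 1000 m; β in km⁻¹ = β in m⁻¹ × 1000):
Porosity at 3.2 km: φ = 0.66·exp(−0.63×3.2) = 0.0879
Solid-volume conservation: h(1−φ) = h₀(1−φ₀) ⇒ h = h₀·(1−φ₀)/(1−φ)
h = 0.042 × (1 − 0.66)/(1 − 0.0879) = 0.042 × 0.3728 = 0.0157 km

16 m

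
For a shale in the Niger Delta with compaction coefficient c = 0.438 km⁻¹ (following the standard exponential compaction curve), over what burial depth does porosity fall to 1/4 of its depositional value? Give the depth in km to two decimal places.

n/n₀ = 1/4 ⇒ exp(−c·d) = 1/4 ⇒ d = ln(4) / c
d = 1.3863 / 0.438 = 3.165 km

3.17 km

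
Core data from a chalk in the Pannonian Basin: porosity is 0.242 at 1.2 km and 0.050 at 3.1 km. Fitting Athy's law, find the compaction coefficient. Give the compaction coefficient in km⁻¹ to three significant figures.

Athy: phi(d) = phi₀ e^(−βd) ⇒ phi₁/phi₂ = e^{β(d₂−d₁)} ⇒ β = ln(phi₁/phi₂)/(d₂−d₁)
β = ln(0.242/0.05) / (3.1 − 1.2) = ln(4.84) / 1.9 = 1.5769 / 1.9 = 0.83 km⁻¹

0.830 km⁻¹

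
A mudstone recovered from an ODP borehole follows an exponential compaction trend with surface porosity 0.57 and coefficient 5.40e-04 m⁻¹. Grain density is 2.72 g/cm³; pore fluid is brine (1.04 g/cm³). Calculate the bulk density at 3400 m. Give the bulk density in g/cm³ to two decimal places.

2.57 g/cm³

Working in km (1 km = 1000 m; β in km⁻¹ = β in m⁻¹ × 1000):
Porosity at depth: phi = 0.57·exp(−0.54×3.4) = 0.57×0.1595 = 0.0909
Bulk density: ρ_b = (1−phi)ρ_g + phi·ρ_f = 0.9091×2.72 + 0.0909×1.04
       = 2.473 + 0.095 = 2.567 g/cm³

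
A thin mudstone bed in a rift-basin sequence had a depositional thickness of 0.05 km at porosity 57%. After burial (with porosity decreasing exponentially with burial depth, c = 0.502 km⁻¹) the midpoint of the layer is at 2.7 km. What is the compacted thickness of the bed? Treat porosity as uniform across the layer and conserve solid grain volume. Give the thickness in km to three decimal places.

Porosity at 2.7 km: φ = 0.57·exp(−0.502×2.7) = 0.1470
Solid-volume conservation: h(1−φ) = h₀(1−φ₀) ⇒ h = h₀·(1−φ₀)/(1−φ)
h = 0.05 × (1 − 0.57)/(1 − 0.1470) = 0.05 × 0.5041 = 0.0252 km

0.025 km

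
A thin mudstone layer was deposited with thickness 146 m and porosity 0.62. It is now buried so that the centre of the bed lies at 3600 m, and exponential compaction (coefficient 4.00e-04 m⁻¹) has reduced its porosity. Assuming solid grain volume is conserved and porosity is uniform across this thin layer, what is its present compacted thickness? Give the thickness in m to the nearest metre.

Working in km (1 km = 1000 m; β in km⁻¹ = β in m⁻¹ × 1000):
Porosity at 3.6 km: φ = 0.62·exp(−0.4×3.6) = 0.1469
Solid-volume conservation: h(1−φ) = h₀(1−φ₀) ⇒ h = h₀·(1−φ₀)/(1−φ)
h = 0.146 × (1 − 0.62)/(1 − 0.1469) = 0.146 × 0.4454 = 0.0650 km

65 m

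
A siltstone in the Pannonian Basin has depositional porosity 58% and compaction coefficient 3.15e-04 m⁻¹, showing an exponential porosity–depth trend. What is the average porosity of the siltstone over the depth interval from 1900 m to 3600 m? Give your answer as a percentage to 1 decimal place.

24.7%

Working in km (1 km = 1000 m; k in km⁻¹ = k in m⁻¹ × 1000):
⟨n⟩ = (1/(d₂−d₁)) ∫ n₀ e^(−kd) dd = n₀·(e^(−k·d₁) − e^(−k·d₂)) / (k·(d₂−d₁))
e^(−0.315×1.9) = 0.5496; e^(−0.315×3.6) = 0.3217
⟨n⟩ = 0.58 × (0.5496 − 0.3217) / (0.315 × 1.7) = 0.58 × 0.4256 = 0.2468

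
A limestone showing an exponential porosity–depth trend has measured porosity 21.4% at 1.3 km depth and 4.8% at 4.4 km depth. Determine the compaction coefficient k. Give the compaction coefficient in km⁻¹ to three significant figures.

0.482 km⁻¹

Athy: φ(z) = φ₀ e^(−kz) ⇒ φ₁/φ₂ = e^{k(z₂−z₁)} ⇒ k = ln(φ₁/φ₂)/(z₂−z₁)
k = ln(0.214/0.048) / (4.4 − 1.3) = ln(4.458) / 3.1 = 1.4948 / 3.1 = 0.4822 km⁻¹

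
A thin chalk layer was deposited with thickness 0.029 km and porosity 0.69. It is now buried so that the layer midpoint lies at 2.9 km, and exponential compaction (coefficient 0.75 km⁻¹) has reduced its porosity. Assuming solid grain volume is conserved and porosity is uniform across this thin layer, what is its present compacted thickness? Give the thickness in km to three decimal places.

0.010 km

Porosity at 2.9 km: n = 0.69·exp(−0.75×2.9) = 0.0784
Solid-volume conservation: h(1−n) = h₀(1−n₀) ⇒ h = h₀·(1−n₀)/(1−n)
h = 0.029 × (1 − 0.69)/(1 − 0.0784) = 0.029 × 0.3364 = 0.0098 km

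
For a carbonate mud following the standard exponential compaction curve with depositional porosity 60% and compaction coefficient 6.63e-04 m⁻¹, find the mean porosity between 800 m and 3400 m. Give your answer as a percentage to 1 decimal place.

16.8%

Working in km (1 km = 1000 m; c in km⁻¹ = c in m⁻¹ × 1000):
⟨n⟩ = (1/(d₂−d₁)) ∫ n₀ e^(−cd) dd = n₀·(e^(−c·d₁) − e^(−c·d₂)) / (c·(d₂−d₁))
e^(−0.663×0.8) = 0.5884; e^(−0.663×3.4) = 0.1050
⟨n⟩ = 0.6 × (0.5884 − 0.1050) / (0.663 × 2.6) = 0.6 × 0.2804 = 0.1683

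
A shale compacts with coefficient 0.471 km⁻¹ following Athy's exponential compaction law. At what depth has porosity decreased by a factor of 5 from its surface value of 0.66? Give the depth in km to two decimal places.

3.42 km

φ/φ₀ = 1/5 ⇒ exp(−c·d) = 1/5 ⇒ d = ln(5) / c
d = 1.6094 / 0.471 = 3.417 km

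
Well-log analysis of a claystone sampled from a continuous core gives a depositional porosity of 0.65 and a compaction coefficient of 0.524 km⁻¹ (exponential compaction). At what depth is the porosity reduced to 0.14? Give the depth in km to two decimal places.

Invert Athy's law: z = ln(phi₀/phi) / c
z = ln(0.65/0.14) / 0.524 = ln(4.643) / 0.524 = 1.5353 / 0.524 = 2.930 km

2.93 km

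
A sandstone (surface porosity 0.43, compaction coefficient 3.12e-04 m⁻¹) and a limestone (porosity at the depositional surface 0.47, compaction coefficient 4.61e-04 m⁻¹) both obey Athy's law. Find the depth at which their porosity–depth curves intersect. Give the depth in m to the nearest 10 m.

600 m

Working in km (1 km = 1000 m; β in km⁻¹ = β in m⁻¹ × 1000):
Set phi₀ₐ e^(−βₐd) = phi₀ᵦ e^(−βᵦd) ⇒ ln(phi₀ₐ/phi₀ᵦ) = (βₐ − βᵦ)·d
d = ln(0.43/0.47) / (0.312 − 0.461) = -0.0889 / -0.149 = 0.597 km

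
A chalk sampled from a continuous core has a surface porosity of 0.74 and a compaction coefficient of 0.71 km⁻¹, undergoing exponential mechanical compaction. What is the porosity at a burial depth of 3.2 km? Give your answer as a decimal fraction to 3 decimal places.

φ = φ₀·exp(−c·d) = 0.74 × exp(−0.71 × 3.2) = 0.74 × exp(−2.272)
  = 0.74 × 0.1031 = 0.0763

0.076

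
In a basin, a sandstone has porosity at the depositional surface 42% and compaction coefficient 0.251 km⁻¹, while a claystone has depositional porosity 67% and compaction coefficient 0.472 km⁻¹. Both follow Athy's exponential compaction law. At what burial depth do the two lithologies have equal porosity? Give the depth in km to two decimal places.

2.11 km

Set n₀ₐ e^(−cₐd) = n₀ᵦ e^(−cᵦd) ⇒ ln(n₀ₐ/n₀ᵦ) = (cₐ − cᵦ)·d
d = ln(0.42/0.67) / (0.251 − 0.472) = -0.4670 / -0.221 = 2.113 km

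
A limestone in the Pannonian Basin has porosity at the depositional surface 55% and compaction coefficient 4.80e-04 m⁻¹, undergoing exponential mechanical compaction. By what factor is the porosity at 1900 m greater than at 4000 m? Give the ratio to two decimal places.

Working in km (1 km = 1000 m; k in km⁻¹ = k in m⁻¹ × 1000):
n(d₁)/n(d₂) = e^(−k·d₁)/e^(−k·d₂) = e^{k(d₂−d₁)}
= exp(0.48 × 2.1) = exp(1.008) = 2.7401

2.74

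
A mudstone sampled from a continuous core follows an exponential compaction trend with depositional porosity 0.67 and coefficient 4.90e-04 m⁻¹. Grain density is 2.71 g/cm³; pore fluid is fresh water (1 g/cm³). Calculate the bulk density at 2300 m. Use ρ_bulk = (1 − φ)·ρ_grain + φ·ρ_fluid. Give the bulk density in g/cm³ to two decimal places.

Working in km (1 km = 1000 m; β in km⁻¹ = β in m⁻¹ × 1000):
Porosity at depth: φ = 0.67·exp(−0.49×2.3) = 0.67×0.3240 = 0.2171
Bulk density: ρ_b = (1−φ)ρ_g + φ·ρ_f = 0.7829×2.71 + 0.2171×1
       = 2.122 + 0.217 = 2.339 g/cm³

2.34 g/cm³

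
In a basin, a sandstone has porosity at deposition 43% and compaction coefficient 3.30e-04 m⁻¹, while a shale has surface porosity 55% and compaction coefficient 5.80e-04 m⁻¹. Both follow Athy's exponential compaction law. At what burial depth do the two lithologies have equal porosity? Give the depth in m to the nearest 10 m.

Working in km (1 km = 1000 m; c in km⁻¹ = c in m⁻¹ × 1000):
Set n₀ₐ e^(−cₐz) = n₀ᵦ e^(−cᵦz) ⇒ ln(n₀ₐ/n₀ᵦ) = (cₐ − cᵦ)·z
z = ln(0.43/0.55) / (0.33 − 0.58) = -0.2461 / -0.25 = 0.985 km

980 m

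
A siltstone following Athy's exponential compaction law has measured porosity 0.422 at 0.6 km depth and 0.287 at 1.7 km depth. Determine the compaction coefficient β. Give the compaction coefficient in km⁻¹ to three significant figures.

Athy: φ(d) = φ₀ e^(−βd) ⇒ φ₁/φ₂ = e^{β(d₂−d₁)} ⇒ β = ln(φ₁/φ₂)/(d₂−d₁)
β = ln(0.422/0.287) / (1.7 − 0.6) = ln(1.47) / 1.1 = 0.3855 / 1.1 = 0.3505 km⁻¹

0.350 km⁻¹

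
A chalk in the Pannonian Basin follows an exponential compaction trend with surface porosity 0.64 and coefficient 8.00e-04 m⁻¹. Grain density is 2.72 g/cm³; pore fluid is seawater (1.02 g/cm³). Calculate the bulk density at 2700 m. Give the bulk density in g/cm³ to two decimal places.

2.59 g/cm³

Working in km (1 km = 1000 m; β in km⁻¹ = β in m⁻¹ × 1000):
Porosity at depth: n = 0.64·exp(−0.8×2.7) = 0.64×0.1153 = 0.0738
Bulk density: ρ_b = (1−n)ρ_g + n·ρ_f = 0.9262×2.72 + 0.0738×1.02
       = 2.519 + 0.075 = 2.595 g/cm³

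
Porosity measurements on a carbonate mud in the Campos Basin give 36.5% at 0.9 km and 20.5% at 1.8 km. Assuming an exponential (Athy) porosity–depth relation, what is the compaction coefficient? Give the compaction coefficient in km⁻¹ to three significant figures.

Athy: φ(z) = φ₀ e^(−kz) ⇒ φ₁/φ₂ = e^{k(z₂−z₁)} ⇒ k = ln(φ₁/φ₂)/(z₂−z₁)
k = ln(0.365/0.205) / (1.8 − 0.9) = ln(1.78) / 0.9 = 0.5769 / 0.9 = 0.641 km⁻¹

0.641 km⁻¹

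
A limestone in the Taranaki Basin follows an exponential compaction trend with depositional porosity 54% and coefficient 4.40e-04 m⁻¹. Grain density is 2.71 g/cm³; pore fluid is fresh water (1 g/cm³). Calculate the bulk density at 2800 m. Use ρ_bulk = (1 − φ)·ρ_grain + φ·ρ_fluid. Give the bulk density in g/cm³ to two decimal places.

2.44 g/cm³

Working in km (1 km = 1000 m; β in km⁻¹ = β in m⁻¹ × 1000):
Porosity at depth: φ = 0.54·exp(−0.44×2.8) = 0.54×0.2917 = 0.1575
Bulk density: ρ_b = (1−φ)ρ_g + φ·ρ_f = 0.8425×2.71 + 0.1575×1
       = 2.283 + 0.158 = 2.441 g/cm³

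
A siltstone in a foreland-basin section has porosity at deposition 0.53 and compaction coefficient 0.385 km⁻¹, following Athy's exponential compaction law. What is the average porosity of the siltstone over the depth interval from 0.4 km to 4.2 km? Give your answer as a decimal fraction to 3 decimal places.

0.239

⟨phi⟩ = (1/(Z₂−Z₁)) ∫ phi₀ e^(−βZ) dZ = phi₀·(e^(−β·Z₁) − e^(−β·Z₂)) / (β·(Z₂−Z₁))
e^(−0.385×0.4) = 0.8573; e^(−0.385×4.2) = 0.1985
⟨phi⟩ = 0.53 × (0.8573 − 0.1985) / (0.385 × 3.8) = 0.53 × 0.4503 = 0.2387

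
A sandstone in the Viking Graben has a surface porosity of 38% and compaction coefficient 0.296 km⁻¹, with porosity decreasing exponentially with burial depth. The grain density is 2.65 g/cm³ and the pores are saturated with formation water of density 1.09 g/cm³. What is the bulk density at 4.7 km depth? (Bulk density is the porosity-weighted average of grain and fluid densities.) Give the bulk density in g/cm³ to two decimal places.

Porosity at depth: n = 0.38·exp(−0.296×4.7) = 0.38×0.2488 = 0.0945
Bulk density: ρ_b = (1−n)ρ_g + n·ρ_f = 0.9055×2.65 + 0.0945×1.09
       = 2.399 + 0.103 = 2.503 g/cm³

2.50 g/cm³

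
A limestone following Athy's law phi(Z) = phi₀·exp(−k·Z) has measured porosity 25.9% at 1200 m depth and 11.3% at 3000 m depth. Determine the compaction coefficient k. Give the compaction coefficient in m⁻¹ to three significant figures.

0.000461 m⁻¹

Working in km (1 km = 1000 m; k in km⁻¹ = k in m⁻¹ × 1000):
Athy: phi(Z) = phi₀ e^(−kZ) ⇒ phi₁/phi₂ = e^{k(Z₂−Z₁)} ⇒ k = ln(phi₁/phi₂)/(Z₂−Z₁)
k = ln(0.259/0.113) / (3 − 1.2) = ln(2.292) / 1.8 = 0.8294 / 1.8 = 0.4608 km⁻¹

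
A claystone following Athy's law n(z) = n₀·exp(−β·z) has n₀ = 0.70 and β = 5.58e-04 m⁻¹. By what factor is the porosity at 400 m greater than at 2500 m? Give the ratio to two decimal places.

3.23

Working in km (1 km = 1000 m; β in km⁻¹ = β in m⁻¹ × 1000):
n(z₁)/n(z₂) = e^(−β·z₁)/e^(−β·z₂) = e^{β(z₂−z₁)}
= exp(0.558 × 2.1) = exp(1.172) = 3.2278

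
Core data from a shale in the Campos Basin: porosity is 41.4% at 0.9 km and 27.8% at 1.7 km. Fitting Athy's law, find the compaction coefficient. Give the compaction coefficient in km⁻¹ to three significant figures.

0.498 km⁻¹

Athy: phi(Z) = phi₀ e^(−βZ) ⇒ phi₁/phi₂ = e^{β(Z₂−Z₁)} ⇒ β = ln(phi₁/phi₂)/(Z₂−Z₁)
β = ln(0.414/0.278) / (1.7 − 0.9) = ln(1.489) / 0.8 = 0.3982 / 0.8 = 0.4978 km⁻¹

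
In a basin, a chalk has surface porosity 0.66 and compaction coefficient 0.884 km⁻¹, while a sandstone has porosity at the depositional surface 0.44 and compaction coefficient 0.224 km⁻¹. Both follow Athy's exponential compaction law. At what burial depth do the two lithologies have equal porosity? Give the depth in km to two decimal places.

0.61 km

Set φ₀ₐ e^(−βₐz) = φ₀ᵦ e^(−βᵦz) ⇒ ln(φ₀ₐ/φ₀ᵦ) = (βₐ − βᵦ)·z
z = ln(0.66/0.44) / (0.884 − 0.224) = 0.4055 / 0.66 = 0.614 km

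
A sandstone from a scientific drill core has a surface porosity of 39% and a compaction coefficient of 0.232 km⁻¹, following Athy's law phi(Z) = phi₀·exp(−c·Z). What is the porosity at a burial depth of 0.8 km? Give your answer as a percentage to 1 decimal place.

32.4%

phi = phi₀·exp(−c·Z) = 0.39 × exp(−0.232 × 0.8) = 0.39 × exp(−0.1856)
  = 0.39 × 0.8306 = 0.3239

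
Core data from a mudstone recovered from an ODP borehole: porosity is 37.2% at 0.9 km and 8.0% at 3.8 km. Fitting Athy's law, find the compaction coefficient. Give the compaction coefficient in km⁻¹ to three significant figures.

0.530 km⁻¹

Athy: phi(z) = phi₀ e^(−βz) ⇒ phi₁/phi₂ = e^{β(z₂−z₁)} ⇒ β = ln(phi₁/phi₂)/(z₂−z₁)
β = ln(0.372/0.08) / (3.8 − 0.9) = ln(4.65) / 2.9 = 1.5369 / 2.9 = 0.53 km⁻¹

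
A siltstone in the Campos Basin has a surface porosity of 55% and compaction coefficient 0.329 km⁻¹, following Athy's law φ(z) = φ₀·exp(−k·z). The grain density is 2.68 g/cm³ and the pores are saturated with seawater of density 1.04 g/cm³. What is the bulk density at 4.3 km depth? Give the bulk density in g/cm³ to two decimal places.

2.46 g/cm³

Porosity at depth: φ = 0.55·exp(−0.329×4.3) = 0.55×0.2430 = 0.1336
Bulk density: ρ_b = (1−φ)ρ_g + φ·ρ_f = 0.8664×2.68 + 0.1336×1.04
       = 2.322 + 0.139 = 2.461 g/cm³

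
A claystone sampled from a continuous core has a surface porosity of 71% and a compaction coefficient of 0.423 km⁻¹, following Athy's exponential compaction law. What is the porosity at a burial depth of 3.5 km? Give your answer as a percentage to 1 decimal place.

16.2%

φ = φ₀·exp(−β·Z) = 0.71 × exp(−0.423 × 3.5) = 0.71 × exp(−1.48)
  = 0.71 × 0.2275 = 0.1615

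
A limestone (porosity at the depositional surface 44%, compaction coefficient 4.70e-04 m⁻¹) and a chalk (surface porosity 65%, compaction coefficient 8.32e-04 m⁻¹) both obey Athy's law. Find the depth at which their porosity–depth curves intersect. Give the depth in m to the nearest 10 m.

Working in km (1 km = 1000 m; c in km⁻¹ = c in m⁻¹ × 1000):
Set φ₀ₐ e^(−cₐd) = φ₀ᵦ e^(−cᵦd) ⇒ ln(φ₀ₐ/φ₀ᵦ) = (cₐ − cᵦ)·d
d = ln(0.44/0.65) / (0.47 − 0.832) = -0.3902 / -0.362 = 1.078 km

1080 m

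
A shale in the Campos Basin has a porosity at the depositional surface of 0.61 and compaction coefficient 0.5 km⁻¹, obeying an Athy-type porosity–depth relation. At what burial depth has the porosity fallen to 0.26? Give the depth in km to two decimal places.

1.71 km

Invert Athy's law: z = ln(phi₀/phi) / c
z = ln(0.61/0.26) / 0.5 = ln(2.346) / 0.5 = 0.8528 / 0.5 = 1.706 km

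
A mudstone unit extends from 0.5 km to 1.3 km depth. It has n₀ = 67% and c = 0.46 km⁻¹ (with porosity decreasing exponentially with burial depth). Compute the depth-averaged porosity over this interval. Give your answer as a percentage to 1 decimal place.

44.5%

⟨n⟩ = (1/(z₂−z₁)) ∫ n₀ e^(−cz) dz = n₀·(e^(−c·z₁) − e^(−c·z₂)) / (c·(z₂−z₁))
e^(−0.46×0.5) = 0.7945; e^(−0.46×1.3) = 0.5499
⟨n⟩ = 0.67 × (0.7945 − 0.5499) / (0.46 × 0.8) = 0.67 × 0.6647 = 0.4454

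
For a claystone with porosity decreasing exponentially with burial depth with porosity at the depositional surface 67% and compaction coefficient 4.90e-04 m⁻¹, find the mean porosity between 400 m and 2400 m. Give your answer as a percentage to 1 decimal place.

Working in km (1 km = 1000 m; β in km⁻¹ = β in m⁻¹ × 1000):
⟨φ⟩ = (1/(Z₂−Z₁)) ∫ φ₀ e^(−βZ) dZ = φ₀·(e^(−β·Z₁) − e^(−β·Z₂)) / (β·(Z₂−Z₁))
e^(−0.49×0.4) = 0.8220; e^(−0.49×2.4) = 0.3085
⟨φ⟩ = 0.67 × (0.8220 − 0.3085) / (0.49 × 2) = 0.67 × 0.5240 = 0.3511

35.1%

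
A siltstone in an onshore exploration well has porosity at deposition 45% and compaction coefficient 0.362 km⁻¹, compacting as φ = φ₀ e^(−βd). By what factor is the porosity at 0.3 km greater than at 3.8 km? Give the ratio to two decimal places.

φ(d₁)/φ(d₂) = e^(−β·d₁)/e^(−β·d₂) = e^{β(d₂−d₁)}
= exp(0.362 × 3.5) = exp(1.267) = 3.5502

3.55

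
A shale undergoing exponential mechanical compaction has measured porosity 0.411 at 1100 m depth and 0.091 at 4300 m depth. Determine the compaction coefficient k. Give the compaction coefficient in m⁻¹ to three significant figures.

Working in km (1 km = 1000 m; k in km⁻¹ = k in m⁻¹ × 1000):
Athy: phi(z) = phi₀ e^(−kz) ⇒ phi₁/phi₂ = e^{k(z₂−z₁)} ⇒ k = ln(phi₁/phi₂)/(z₂−z₁)
k = ln(0.411/0.091) / (4.3 − 1.1) = ln(4.516) / 3.2 = 1.5077 / 3.2 = 0.4712 km⁻¹

0.000471 m⁻¹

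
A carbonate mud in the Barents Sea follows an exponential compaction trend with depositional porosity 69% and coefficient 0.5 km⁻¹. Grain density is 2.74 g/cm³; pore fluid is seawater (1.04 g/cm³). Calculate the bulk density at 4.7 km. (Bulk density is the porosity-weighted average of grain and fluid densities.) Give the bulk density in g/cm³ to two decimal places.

2.63 g/cm³

Porosity at depth: φ = 0.69·exp(−0.5×4.7) = 0.69×0.0954 = 0.0658
Bulk density: ρ_b = (1−φ)ρ_g + φ·ρ_f = 0.9342×2.74 + 0.0658×1.04
       = 2.560 + 0.068 = 2.628 g/cm³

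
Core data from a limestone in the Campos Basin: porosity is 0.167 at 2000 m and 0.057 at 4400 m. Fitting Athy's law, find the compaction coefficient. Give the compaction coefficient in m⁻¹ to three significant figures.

Working in km (1 km = 1000 m; c in km⁻¹ = c in m⁻¹ × 1000):
Athy: φ(z) = φ₀ e^(−cz) ⇒ φ₁/φ₂ = e^{c(z₂−z₁)} ⇒ c = ln(φ₁/φ₂)/(z₂−z₁)
c = ln(0.167/0.057) / (4.4 − 2) = ln(2.93) / 2.4 = 1.0749 / 2.4 = 0.4479 km⁻¹

0.000448 m⁻¹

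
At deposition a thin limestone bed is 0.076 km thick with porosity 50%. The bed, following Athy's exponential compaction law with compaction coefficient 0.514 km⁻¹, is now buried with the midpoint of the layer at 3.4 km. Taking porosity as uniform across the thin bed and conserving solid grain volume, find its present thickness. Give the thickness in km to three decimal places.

0.042 km

Porosity at 3.4 km: φ = 0.5·exp(−0.514×3.4) = 0.0871
Solid-volume conservation: h(1−φ) = h₀(1−φ₀) ⇒ h = h₀·(1−φ₀)/(1−φ)
h = 0.076 × (1 − 0.5)/(1 − 0.0871) = 0.076 × 0.5477 = 0.0416 km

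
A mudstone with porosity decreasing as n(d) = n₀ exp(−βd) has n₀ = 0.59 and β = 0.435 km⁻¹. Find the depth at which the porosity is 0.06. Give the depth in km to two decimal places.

5.25 km

Invert Athy's law: d = ln(n₀/n) / β
d = ln(0.59/0.06) / 0.435 = ln(9.833) / 0.435 = 2.2858 / 0.435 = 5.255 km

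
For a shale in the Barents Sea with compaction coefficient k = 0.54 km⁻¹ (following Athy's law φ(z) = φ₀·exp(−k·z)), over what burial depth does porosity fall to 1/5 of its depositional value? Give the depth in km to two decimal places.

2.98 km

φ/φ₀ = 1/5 ⇒ exp(−k·z) = 1/5 ⇒ z = ln(5) / k
z = 1.6094 / 0.54 = 2.980 km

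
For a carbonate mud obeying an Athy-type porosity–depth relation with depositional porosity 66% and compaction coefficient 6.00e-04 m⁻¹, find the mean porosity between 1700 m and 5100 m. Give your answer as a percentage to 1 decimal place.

10.1%

Working in km (1 km = 1000 m; c in km⁻¹ = c in m⁻¹ × 1000):
⟨n⟩ = (1/(Z₂−Z₁)) ∫ n₀ e^(−cZ) dZ = n₀·(e^(−c·Z₁) − e^(−c·Z₂)) / (c·(Z₂−Z₁))
e^(−0.6×1.7) = 0.3606; e^(−0.6×5.1) = 0.0469
⟨n⟩ = 0.66 × (0.3606 − 0.0469) / (0.6 × 3.4) = 0.66 × 0.1538 = 0.1015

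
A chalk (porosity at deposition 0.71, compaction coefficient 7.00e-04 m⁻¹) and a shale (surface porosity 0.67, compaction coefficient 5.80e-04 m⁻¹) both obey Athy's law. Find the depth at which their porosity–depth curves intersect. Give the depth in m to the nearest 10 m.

Working in km (1 km = 1000 m; k in km⁻¹ = k in m⁻¹ × 1000):
Set n₀ₐ e^(−kₐd) = n₀ᵦ e^(−kᵦd) ⇒ ln(n₀ₐ/n₀ᵦ) = (kₐ − kᵦ)·d
d = ln(0.71/0.67) / (0.7 − 0.58) = 0.0580 / 0.12 = 0.483 km

480 m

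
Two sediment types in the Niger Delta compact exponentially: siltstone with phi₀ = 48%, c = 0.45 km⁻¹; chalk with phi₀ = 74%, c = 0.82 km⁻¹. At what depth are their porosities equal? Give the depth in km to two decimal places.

Set phi₀ₐ e^(−cₐz) = phi₀ᵦ e^(−cᵦz) ⇒ ln(phi₀ₐ/phi₀ᵦ) = (cₐ − cᵦ)·z
z = ln(0.48/0.74) / (0.45 − 0.82) = -0.4329 / -0.37 = 1.170 km

1.17 km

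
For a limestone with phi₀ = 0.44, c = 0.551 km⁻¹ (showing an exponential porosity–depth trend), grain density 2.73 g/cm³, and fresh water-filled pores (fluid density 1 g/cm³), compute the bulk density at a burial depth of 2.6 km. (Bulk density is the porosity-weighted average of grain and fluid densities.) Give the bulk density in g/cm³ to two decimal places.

2.55 g/cm³

Porosity at depth: phi = 0.44·exp(−0.551×2.6) = 0.44×0.2387 = 0.1050
Bulk density: ρ_b = (1−phi)ρ_g + phi·ρ_f = 0.8950×2.73 + 0.1050×1
       = 2.443 + 0.105 = 2.548 g/cm³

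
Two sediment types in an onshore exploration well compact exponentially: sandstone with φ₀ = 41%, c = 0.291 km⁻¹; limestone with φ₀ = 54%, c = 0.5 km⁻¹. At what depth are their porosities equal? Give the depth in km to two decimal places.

Set φ₀ₐ e^(−cₐd) = φ₀ᵦ e^(−cᵦd) ⇒ ln(φ₀ₐ/φ₀ᵦ) = (cₐ − cᵦ)·d
d = ln(0.41/0.54) / (0.291 − 0.5) = -0.2754 / -0.209 = 1.318 km

1.32 km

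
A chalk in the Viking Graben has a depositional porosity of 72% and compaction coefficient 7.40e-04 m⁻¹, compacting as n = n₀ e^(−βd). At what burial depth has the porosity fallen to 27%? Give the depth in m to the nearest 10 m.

Working in km (1 km = 1000 m; β in km⁻¹ = β in m⁻¹ × 1000):
Invert Athy's law: d = ln(n₀/n) / β
d = ln(0.72/0.27) / 0.74 = ln(2.667) / 0.74 = 0.9808 / 0.74 = 1.325 km

1330 m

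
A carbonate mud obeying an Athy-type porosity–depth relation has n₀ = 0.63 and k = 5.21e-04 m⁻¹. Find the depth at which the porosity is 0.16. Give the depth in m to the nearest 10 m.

2630 m

Working in km (1 km = 1000 m; k in km⁻¹ = k in m⁻¹ × 1000):
Invert Athy's law: Z = ln(n₀/n) / k
Z = ln(0.63/0.16) / 0.521 = ln(3.938) / 0.521 = 1.3705 / 0.521 = 2.631 km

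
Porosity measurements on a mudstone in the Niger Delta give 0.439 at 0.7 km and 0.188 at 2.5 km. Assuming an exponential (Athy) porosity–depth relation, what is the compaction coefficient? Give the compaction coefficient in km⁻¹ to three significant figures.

Athy: φ(Z) = φ₀ e^(−βZ) ⇒ φ₁/φ₂ = e^{β(Z₂−Z₁)} ⇒ β = ln(φ₁/φ₂)/(Z₂−Z₁)
β = ln(0.439/0.188) / (2.5 − 0.7) = ln(2.335) / 1.8 = 0.8481 / 1.8 = 0.4711 km⁻¹

0.471 km⁻¹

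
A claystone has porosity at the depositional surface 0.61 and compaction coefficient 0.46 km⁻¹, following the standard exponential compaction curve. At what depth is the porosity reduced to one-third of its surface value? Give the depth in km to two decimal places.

φ/φ₀ = 1/3 ⇒ exp(−c·d) = 1/3 ⇒ d = ln(3) / c
d = 1.0986 / 0.46 = 2.388 km

2.39 km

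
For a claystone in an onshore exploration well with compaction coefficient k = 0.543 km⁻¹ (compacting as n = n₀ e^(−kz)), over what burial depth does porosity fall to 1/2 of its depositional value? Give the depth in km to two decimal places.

1.28 km

n/n₀ = 1/2 ⇒ exp(−k·z) = 1/2 ⇒ z = ln(2) / k
z = 0.6931 / 0.543 = 1.277 km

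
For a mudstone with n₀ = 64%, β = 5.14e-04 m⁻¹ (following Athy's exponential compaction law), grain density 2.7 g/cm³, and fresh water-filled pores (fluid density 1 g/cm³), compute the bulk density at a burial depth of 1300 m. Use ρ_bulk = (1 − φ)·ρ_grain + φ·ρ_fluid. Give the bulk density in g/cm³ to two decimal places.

2.14 g/cm³

Working in km (1 km = 1000 m; β in km⁻¹ = β in m⁻¹ × 1000):
Porosity at depth: n = 0.64·exp(−0.514×1.3) = 0.64×0.5126 = 0.3281
Bulk density: ρ_b = (1−n)ρ_g + n·ρ_f = 0.6719×2.7 + 0.3281×1
       = 1.814 + 0.328 = 2.142 g/cm³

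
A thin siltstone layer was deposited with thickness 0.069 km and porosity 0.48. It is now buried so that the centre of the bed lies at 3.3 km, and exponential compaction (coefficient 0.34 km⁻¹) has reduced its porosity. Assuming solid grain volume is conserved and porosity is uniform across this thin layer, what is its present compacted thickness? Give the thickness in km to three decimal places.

0.043 km

Porosity at 3.3 km: n = 0.48·exp(−0.34×3.3) = 0.1563
Solid-volume conservation: h(1−n) = h₀(1−n₀) ⇒ h = h₀·(1−n₀)/(1−n)
h = 0.069 × (1 − 0.48)/(1 − 0.1563) = 0.069 × 0.6163 = 0.0425 km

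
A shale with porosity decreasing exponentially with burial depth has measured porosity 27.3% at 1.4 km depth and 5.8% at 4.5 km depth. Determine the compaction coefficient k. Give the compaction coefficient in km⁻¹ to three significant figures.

0.500 km⁻¹

Athy: phi(z) = phi₀ e^(−kz) ⇒ phi₁/phi₂ = e^{k(z₂−z₁)} ⇒ k = ln(phi₁/phi₂)/(z₂−z₁)
k = ln(0.273/0.058) / (4.5 − 1.4) = ln(4.707) / 3.1 = 1.5490 / 3.1 = 0.4997 km⁻¹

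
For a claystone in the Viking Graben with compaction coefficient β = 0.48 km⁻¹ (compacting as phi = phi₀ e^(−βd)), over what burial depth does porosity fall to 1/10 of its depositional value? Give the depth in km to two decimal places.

phi/phi₀ = 1/10 ⇒ exp(−β·d) = 1/10 ⇒ d = ln(10) / β
d = 2.3026 / 0.48 = 4.797 km

4.80 km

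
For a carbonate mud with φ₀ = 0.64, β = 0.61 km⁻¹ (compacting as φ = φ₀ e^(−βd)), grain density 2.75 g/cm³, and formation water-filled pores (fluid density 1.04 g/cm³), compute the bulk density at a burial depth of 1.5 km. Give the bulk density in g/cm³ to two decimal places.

Porosity at depth: φ = 0.64·exp(−0.61×1.5) = 0.64×0.4005 = 0.2563
Bulk density: ρ_b = (1−φ)ρ_g + φ·ρ_f = 0.7437×2.75 + 0.2563×1.04
       = 2.045 + 0.267 = 2.312 g/cm³

2.31 g/cm³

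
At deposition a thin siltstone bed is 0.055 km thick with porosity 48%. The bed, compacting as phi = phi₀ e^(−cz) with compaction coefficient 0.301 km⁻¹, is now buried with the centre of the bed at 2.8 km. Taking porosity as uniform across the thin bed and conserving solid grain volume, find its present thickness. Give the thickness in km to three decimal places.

0.036 km

Porosity at 2.8 km: phi = 0.48·exp(−0.301×2.8) = 0.2066
Solid-volume conservation: h(1−phi) = h₀(1−phi₀) ⇒ h = h₀·(1−phi₀)/(1−phi)
h = 0.055 × (1 − 0.48)/(1 − 0.2066) = 0.055 × 0.6554 = 0.0360 km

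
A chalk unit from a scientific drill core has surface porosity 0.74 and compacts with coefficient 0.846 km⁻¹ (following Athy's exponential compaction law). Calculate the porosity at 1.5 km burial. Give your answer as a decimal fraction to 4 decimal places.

phi = phi₀·exp(−k·Z) = 0.74 × exp(−0.846 × 1.5) = 0.74 × exp(−1.269)
  = 0.74 × 0.2811 = 0.2080

0.2080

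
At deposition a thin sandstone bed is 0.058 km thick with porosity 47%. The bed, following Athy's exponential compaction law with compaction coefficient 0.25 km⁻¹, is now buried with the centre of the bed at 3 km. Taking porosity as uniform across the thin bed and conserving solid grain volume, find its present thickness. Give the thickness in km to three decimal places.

Porosity at 3 km: n = 0.47·exp(−0.25×3) = 0.2220
Solid-volume conservation: h(1−n) = h₀(1−n₀) ⇒ h = h₀·(1−n₀)/(1−n)
h = 0.058 × (1 − 0.47)/(1 − 0.2220) = 0.058 × 0.6812 = 0.0395 km

0.040 km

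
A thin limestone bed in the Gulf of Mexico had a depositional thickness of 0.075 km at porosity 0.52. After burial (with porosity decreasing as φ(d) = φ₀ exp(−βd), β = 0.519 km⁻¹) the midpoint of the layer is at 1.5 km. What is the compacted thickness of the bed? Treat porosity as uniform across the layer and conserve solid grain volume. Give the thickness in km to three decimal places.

Porosity at 1.5 km: φ = 0.52·exp(−0.519×1.5) = 0.2387
Solid-volume conservation: h(1−φ) = h₀(1−φ₀) ⇒ h = h₀·(1−φ₀)/(1−φ)
h = 0.075 × (1 − 0.52)/(1 − 0.2387) = 0.075 × 0.6305 = 0.0473 km

0.047 km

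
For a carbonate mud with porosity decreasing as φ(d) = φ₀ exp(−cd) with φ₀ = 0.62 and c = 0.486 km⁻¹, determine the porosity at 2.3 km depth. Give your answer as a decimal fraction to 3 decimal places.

0.203

φ = φ₀·exp(−c·d) = 0.62 × exp(−0.486 × 2.3) = 0.62 × exp(−1.118)
  = 0.62 × 0.3270 = 0.2027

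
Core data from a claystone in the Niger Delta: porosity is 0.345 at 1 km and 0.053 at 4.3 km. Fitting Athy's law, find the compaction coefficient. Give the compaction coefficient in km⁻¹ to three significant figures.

0.568 km⁻¹

Athy: n(z) = n₀ e^(−cz) ⇒ n₁/n₂ = e^{c(z₂−z₁)} ⇒ c = ln(n₁/n₂)/(z₂−z₁)
c = ln(0.345/0.053) / (4.3 − 1) = ln(6.509) / 3.3 = 1.8733 / 3.3 = 0.5677 km⁻¹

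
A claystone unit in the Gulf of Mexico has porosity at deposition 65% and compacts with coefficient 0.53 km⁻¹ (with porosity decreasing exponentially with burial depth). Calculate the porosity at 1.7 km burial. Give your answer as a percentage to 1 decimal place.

26.4%

n = n₀·exp(−c·Z) = 0.65 × exp(−0.53 × 1.7) = 0.65 × exp(−0.901)
  = 0.65 × 0.4062 = 0.2640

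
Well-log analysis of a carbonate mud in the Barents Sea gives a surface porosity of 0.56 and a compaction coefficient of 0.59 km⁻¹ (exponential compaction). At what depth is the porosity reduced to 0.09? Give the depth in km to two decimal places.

Invert Athy's law: z = ln(phi₀/phi) / c
z = ln(0.56/0.09) / 0.59 = ln(6.222) / 0.59 = 1.8281 / 0.59 = 3.099 km

3.10 km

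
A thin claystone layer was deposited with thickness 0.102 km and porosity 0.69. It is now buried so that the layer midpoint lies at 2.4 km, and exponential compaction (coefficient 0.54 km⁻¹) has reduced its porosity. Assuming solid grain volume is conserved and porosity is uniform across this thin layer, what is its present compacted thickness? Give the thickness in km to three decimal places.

0.039 km

Porosity at 2.4 km: phi = 0.69·exp(−0.54×2.4) = 0.1888
Solid-volume conservation: h(1−phi) = h₀(1−phi₀) ⇒ h = h₀·(1−phi₀)/(1−phi)
h = 0.102 × (1 − 0.69)/(1 − 0.1888) = 0.102 × 0.3822 = 0.0390 km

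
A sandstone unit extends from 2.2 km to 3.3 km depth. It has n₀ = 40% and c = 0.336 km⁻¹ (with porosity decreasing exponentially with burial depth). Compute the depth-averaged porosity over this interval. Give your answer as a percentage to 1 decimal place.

16.0%

⟨n⟩ = (1/(d₂−d₁)) ∫ n₀ e^(−cd) dd = n₀·(e^(−c·d₁) − e^(−c·d₂)) / (c·(d₂−d₁))
e^(−0.336×2.2) = 0.4775; e^(−0.336×3.3) = 0.3300
⟨n⟩ = 0.4 × (0.4775 − 0.3300) / (0.336 × 1.1) = 0.4 × 0.3992 = 0.1597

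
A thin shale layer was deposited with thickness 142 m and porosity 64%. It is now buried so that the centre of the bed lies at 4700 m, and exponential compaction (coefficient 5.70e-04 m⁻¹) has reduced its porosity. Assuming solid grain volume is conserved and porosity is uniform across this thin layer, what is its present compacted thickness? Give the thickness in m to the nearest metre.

Working in km (1 km = 1000 m; β in km⁻¹ = β in m⁻¹ × 1000):
Porosity at 4.7 km: phi = 0.64·exp(−0.57×4.7) = 0.0439
Solid-volume conservation: h(1−phi) = h₀(1−phi₀) ⇒ h = h₀·(1−phi₀)/(1−phi)
h = 0.142 × (1 − 0.64)/(1 − 0.0439) = 0.142 × 0.3765 = 0.0535 km

53 m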